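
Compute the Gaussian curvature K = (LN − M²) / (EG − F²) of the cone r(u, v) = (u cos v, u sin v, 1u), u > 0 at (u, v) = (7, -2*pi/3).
K = 0

Coefficients of the first fundamental form: E = 2, F = 0, G = u^2.
Coefficients of the second fundamental form: L = 0, M = 0, N = sqrt(2)*u^2/(2*Abs(u)).
Assemble K = (LN − M²)/(EG − F²) = 0. At (u, v) = (7, -2*pi/3): K = 0.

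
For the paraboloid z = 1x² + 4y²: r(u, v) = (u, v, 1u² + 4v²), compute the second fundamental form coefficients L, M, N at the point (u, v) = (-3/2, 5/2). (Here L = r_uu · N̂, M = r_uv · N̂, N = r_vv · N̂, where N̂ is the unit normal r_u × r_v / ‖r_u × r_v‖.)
L = sqrt(410)/205;  M = 0;  N = 4*sqrt(410)/205

Compute the unit normal N̂(u, v) = (-2*u/sqrt(4*u^2 + 64*v^2 + 1), -8*v/sqrt(4*u^2 + 64*v^2 + 1), 1/sqrt(4*u^2 + 64*v^2 + 1)), and the second partials r_uu, r_uv, r_vv. Take dot products:
  L(u, v) = r_uu · N̂ = 2/sqrt(4*u^2 + 64*v^2 + 1),
  M(u, v) = r_uv · N̂ = 0,
  N(u, v) = r_vv · N̂ = 8/sqrt(4*u^2 + 64*v^2 + 1).
Evaluating at (u, v) = (-3/2, 5/2):
  L = sqrt(410)/205, M = 0, N = 4*sqrt(410)/205.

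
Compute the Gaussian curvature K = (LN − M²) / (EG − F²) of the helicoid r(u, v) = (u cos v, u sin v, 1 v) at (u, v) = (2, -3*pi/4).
K = -1/25

Coefficients of the first fundamental form: E = 1, F = 0, G = u^2 + 1.
Coefficients of the second fundamental form: L = 0, M = -1/sqrt(u^2 + 1), N = 0.
Assemble K = (LN − M²)/(EG − F²) = -1/(u^2 + 1)^2. At (u, v) = (2, -3*pi/4): K = -1/25.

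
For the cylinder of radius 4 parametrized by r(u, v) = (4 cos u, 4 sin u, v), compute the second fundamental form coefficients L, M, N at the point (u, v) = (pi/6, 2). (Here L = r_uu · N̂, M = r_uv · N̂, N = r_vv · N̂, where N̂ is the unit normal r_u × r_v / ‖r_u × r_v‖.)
L = -4;  M = 0;  N = 0

Compute the unit normal N̂(u, v) = (cos(u), sin(u), 0), and the second partials r_uu, r_uv, r_vv. Take dot products:
  L(u, v) = r_uu · N̂ = -4,
  M(u, v) = r_uv · N̂ = 0,
  N(u, v) = r_vv · N̂ = 0.
Evaluating at (u, v) = (pi/6, 2):
  L = -4, M = 0, N = 0.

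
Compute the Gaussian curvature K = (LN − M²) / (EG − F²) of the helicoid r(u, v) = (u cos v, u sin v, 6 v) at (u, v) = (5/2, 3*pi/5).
K = -576/28561

Coefficients of the first fundamental form: E = 1, F = 0, G = u^2 + 36.
Coefficients of the second fundamental form: L = 0, M = -6/sqrt(u^2 + 36), N = 0.
Assemble K = (LN − M²)/(EG − F²) = -36/(u^2 + 36)^2. At (u, v) = (5/2, 3*pi/5): K = -576/28561.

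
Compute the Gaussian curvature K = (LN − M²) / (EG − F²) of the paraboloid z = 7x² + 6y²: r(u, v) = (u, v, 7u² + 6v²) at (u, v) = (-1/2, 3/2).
K = 42/34969

Coefficients of the first fundamental form: E = 196*u^2 + 1, F = 168*u*v, G = 144*v^2 + 1.
Coefficients of the second fundamental form: L = 14/sqrt(196*u^2 + 144*v^2 + 1), M = 0, N = 12/sqrt(196*u^2 + 144*v^2 + 1).
Assemble K = (LN − M²)/(EG − F²) = 168/(38416*u^4 + 56448*u^2*v^2 + 392*u^2 + 20736*v^4 + 288*v^2 + 1). At (u, v) = (-1/2, 3/2): K = 42/34969.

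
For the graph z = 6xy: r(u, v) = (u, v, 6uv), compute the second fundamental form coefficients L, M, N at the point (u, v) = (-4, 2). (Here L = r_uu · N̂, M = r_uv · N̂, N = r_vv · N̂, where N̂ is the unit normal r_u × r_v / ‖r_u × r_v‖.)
L = 0;  M = 6*sqrt(721)/721;  N = 0

Compute the unit normal N̂(u, v) = (-6*v/sqrt(36*u^2 + 36*v^2 + 1), -6*u/sqrt(36*u^2 + 36*v^2 + 1), 1/sqrt(36*u^2 + 36*v^2 + 1)), and the second partials r_uu, r_uv, r_vv. Take dot products:
  L(u, v) = r_uu · N̂ = 0,
  M(u, v) = r_uv · N̂ = 6/sqrt(36*u^2 + 36*v^2 + 1),
  N(u, v) = r_vv · N̂ = 0.
Evaluating at (u, v) = (-4, 2):
  L = 0, M = 6*sqrt(721)/721, N = 0.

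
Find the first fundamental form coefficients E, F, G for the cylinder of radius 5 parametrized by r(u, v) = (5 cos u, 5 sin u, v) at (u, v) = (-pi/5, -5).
E = 25;  F = 0;  G = 1

Partials: r_u = (-5*sin(u), 5*cos(u), 0), r_v = (0, 0, 1). As functions of (u, v):
  E = r_u · r_u = 25,
  F = r_u · r_v = 0,
  G = r_v · r_v = 1.
Evaluating at (u, v) = (-pi/5, -5): E = 25, F = 0, G = 1.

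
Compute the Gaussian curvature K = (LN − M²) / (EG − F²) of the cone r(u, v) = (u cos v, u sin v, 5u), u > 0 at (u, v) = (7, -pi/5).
K = 0

Coefficients of the first fundamental form: E = 26, F = 0, G = u^2.
Coefficients of the second fundamental form: L = 0, M = 0, N = 5*sqrt(26)*u^2/(26*Abs(u)).
Assemble K = (LN − M²)/(EG − F²) = 0. At (u, v) = (7, -pi/5): K = 0.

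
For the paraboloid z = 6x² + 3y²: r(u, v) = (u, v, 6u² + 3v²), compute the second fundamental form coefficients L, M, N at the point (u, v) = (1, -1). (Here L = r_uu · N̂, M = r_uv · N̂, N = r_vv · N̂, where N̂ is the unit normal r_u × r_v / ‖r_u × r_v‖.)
L = 12*sqrt(181)/181;  M = 0;  N = 6*sqrt(181)/181

Compute the unit normal N̂(u, v) = (-12*u/sqrt(144*u^2 + 36*v^2 + 1), -6*v/sqrt(144*u^2 + 36*v^2 + 1), 1/sqrt(144*u^2 + 36*v^2 + 1)), and the second partials r_uu, r_uv, r_vv. Take dot products:
  L(u, v) = r_uu · N̂ = 12/sqrt(144*u^2 + 36*v^2 + 1),
  M(u, v) = r_uv · N̂ = 0,
  N(u, v) = r_vv · N̂ = 6/sqrt(144*u^2 + 36*v^2 + 1).
Evaluating at (u, v) = (1, -1):
  L = 12*sqrt(181)/181, M = 0, N = 6*sqrt(181)/181.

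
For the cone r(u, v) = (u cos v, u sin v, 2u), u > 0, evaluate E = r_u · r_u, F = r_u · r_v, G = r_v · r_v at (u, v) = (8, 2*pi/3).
E = 5;  F = 0;  G = 64

Partials: r_u = (cos(v), sin(v), 2), r_v = (-u*sin(v), u*cos(v), 0). As functions of (u, v):
  E = r_u · r_u = 5,
  F = r_u · r_v = 0,
  G = r_v · r_v = u^2.
Evaluating at (u, v) = (8, 2*pi/3): E = 5, F = 0, G = 64.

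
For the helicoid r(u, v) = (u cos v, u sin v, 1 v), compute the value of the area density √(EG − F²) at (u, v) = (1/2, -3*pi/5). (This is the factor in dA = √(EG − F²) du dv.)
√(EG − F²)|_{(1/2, -3*pi/5)} = sqrt(5)/2

E = 1, F = 0, G = u^2 + 1, so EG − F² = u^2 + 1. Taking the positive square root: √(EG − F²) = sqrt(u^2 + 1). At (u, v) = (1/2, -3*pi/5): sqrt(5)/2.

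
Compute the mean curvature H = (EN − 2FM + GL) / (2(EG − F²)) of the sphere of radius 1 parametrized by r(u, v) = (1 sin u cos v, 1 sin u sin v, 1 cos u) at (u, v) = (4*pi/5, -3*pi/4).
H = -1

With E = 1, F = 0, G = sin(u)^2, L = -sin(u)/Abs(sin(u)), M = 0, N = -sin(u)^3/Abs(sin(u)), assemble
  H = (EN − 2FM + GL) / (2(EG − F²)) = -sin(u)/Abs(sin(u)).
At (u, v) = (4*pi/5, -3*pi/4): H = -1.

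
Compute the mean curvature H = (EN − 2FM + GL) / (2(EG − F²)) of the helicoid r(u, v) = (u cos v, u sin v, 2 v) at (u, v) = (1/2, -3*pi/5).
H = 0

With E = 1, F = 0, G = u^2 + 4, L = 0, M = -2/sqrt(u^2 + 4), N = 0, assemble
  H = (EN − 2FM + GL) / (2(EG − F²)) = 0.
At (u, v) = (1/2, -3*pi/5): H = 0.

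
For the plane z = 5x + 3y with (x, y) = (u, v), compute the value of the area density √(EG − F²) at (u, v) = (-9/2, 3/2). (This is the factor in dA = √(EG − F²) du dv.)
√(EG − F²)|_{(-9/2, 3/2)} = sqrt(35)

E = 26, F = 15, G = 10, so EG − F² = 35. Taking the positive square root: √(EG − F²) = sqrt(35). At (u, v) = (-9/2, 3/2): sqrt(35).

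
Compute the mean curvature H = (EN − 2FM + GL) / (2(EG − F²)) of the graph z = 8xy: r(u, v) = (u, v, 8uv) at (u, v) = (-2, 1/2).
H = 512*sqrt(273)/74529

With E = 64*v^2 + 1, F = 64*u*v, G = 64*u^2 + 1, L = 0, M = 8/sqrt(64*u^2 + 64*v^2 + 1), N = 0, assemble
  H = (EN − 2FM + GL) / (2(EG − F²)) = -512*u*v/(64*u^2 + 64*v^2 + 1)^(3/2).
At (u, v) = (-2, 1/2): H = 512*sqrt(273)/74529.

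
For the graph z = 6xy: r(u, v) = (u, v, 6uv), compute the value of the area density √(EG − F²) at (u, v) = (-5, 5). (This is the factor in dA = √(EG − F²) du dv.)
√(EG − F²)|_{(-5, 5)} = sqrt(1801)

E = 36*v^2 + 1, F = 36*u*v, G = 36*u^2 + 1, so EG − F² = 36*u^2 + 36*v^2 + 1. Taking the positive square root: √(EG − F²) = sqrt(36*u^2 + 36*v^2 + 1). At (u, v) = (-5, 5): sqrt(1801).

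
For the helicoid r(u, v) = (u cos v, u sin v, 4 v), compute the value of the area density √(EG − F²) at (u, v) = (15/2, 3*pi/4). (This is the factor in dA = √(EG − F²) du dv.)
√(EG − F²)|_{(15/2, 3*pi/4)} = 17/2

E = 1, F = 0, G = u^2 + 16, so EG − F² = u^2 + 16. Taking the positive square root: √(EG − F²) = sqrt(u^2 + 16). At (u, v) = (15/2, 3*pi/4): 17/2.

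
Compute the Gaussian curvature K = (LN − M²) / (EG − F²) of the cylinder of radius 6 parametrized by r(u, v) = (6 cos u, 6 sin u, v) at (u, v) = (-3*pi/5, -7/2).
K = 0

Coefficients of the first fundamental form: E = 36, F = 0, G = 1.
Coefficients of the second fundamental form: L = -6, M = 0, N = 0.
Assemble K = (LN − M²)/(EG − F²) = 0. At (u, v) = (-3*pi/5, -7/2): K = 0.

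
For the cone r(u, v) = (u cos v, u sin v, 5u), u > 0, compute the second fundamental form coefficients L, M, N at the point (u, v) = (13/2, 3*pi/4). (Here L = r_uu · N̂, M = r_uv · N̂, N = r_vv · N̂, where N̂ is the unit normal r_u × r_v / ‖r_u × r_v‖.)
L = 0;  M = 0;  N = 5*sqrt(26)/4

Compute the unit normal N̂(u, v) = (-5*sqrt(26)*u*cos(v)/(26*Abs(u)), -5*sqrt(26)*u*sin(v)/(26*Abs(u)), sqrt(26)*u/(26*Abs(u))), and the second partials r_uu, r_uv, r_vv. Take dot products:
  L(u, v) = r_uu · N̂ = 0,
  M(u, v) = r_uv · N̂ = 0,
  N(u, v) = r_vv · N̂ = 5*sqrt(26)*u^2/(26*Abs(u)).
Evaluating at (u, v) = (13/2, 3*pi/4):
  L = 0, M = 0, N = 5*sqrt(26)/4.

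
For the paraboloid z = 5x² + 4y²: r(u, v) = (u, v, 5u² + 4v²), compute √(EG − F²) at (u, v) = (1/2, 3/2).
√(EG − F²)|_{(1/2, 3/2)} = sqrt(170)

E = 100*u^2 + 1, F = 80*u*v, G = 64*v^2 + 1; EG − F² = 100*u^2 + 64*v^2 + 1; √(EG − F²) = sqrt(100*u^2 + 64*v^2 + 1). At the given point: sqrt(170).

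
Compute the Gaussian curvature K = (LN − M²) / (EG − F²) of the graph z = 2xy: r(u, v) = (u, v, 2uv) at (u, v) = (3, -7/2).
K = -1/1849

Coefficients of the first fundamental form: E = 4*v^2 + 1, F = 4*u*v, G = 4*u^2 + 1.
Coefficients of the second fundamental form: L = 0, M = 2/sqrt(4*u^2 + 4*v^2 + 1), N = 0.
Assemble K = (LN − M²)/(EG − F²) = -4/(16*u^4 + 32*u^2*v^2 + 8*u^2 + 16*v^4 + 8*v^2 + 1). At (u, v) = (3, -7/2): K = -1/1849.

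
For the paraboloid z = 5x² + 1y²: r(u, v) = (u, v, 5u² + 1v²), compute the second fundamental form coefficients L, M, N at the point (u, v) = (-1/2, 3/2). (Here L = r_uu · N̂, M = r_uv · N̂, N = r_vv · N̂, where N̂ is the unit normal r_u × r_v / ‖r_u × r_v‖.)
L = 2*sqrt(35)/7;  M = 0;  N = 2*sqrt(35)/35

Compute the unit normal N̂(u, v) = (-10*u/sqrt(100*u^2 + 4*v^2 + 1), -2*v/sqrt(100*u^2 + 4*v^2 + 1), 1/sqrt(100*u^2 + 4*v^2 + 1)), and the second partials r_uu, r_uv, r_vv. Take dot products:
  L(u, v) = r_uu · N̂ = 10/sqrt(100*u^2 + 4*v^2 + 1),
  M(u, v) = r_uv · N̂ = 0,
  N(u, v) = r_vv · N̂ = 2/sqrt(100*u^2 + 4*v^2 + 1).
Evaluating at (u, v) = (-1/2, 3/2):
  L = 2*sqrt(35)/7, M = 0, N = 2*sqrt(35)/35.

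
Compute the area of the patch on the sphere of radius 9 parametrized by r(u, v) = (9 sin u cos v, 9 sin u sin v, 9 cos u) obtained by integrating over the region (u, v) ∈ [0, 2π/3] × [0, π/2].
Area = 243*pi/4

Area = ∫∫ √(EG − F²) du dv with √(EG − F²) = 81*Abs(sin(u)). Integrating over [0, 2π/3] × [0, π/2] gives 243*pi/4.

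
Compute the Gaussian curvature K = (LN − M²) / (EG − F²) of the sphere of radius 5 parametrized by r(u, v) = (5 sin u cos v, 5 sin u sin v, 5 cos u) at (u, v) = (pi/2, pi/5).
K = 1/25

Coefficients of the first fundamental form: E = 25, F = 0, G = 25*sin(u)^2.
Coefficients of the second fundamental form: L = -5*sin(u)/Abs(sin(u)), M = 0, N = -5*sin(u)^3/Abs(sin(u)).
Assemble K = (LN − M²)/(EG − F²) = 1/25. At (u, v) = (pi/2, pi/5): K = 1/25.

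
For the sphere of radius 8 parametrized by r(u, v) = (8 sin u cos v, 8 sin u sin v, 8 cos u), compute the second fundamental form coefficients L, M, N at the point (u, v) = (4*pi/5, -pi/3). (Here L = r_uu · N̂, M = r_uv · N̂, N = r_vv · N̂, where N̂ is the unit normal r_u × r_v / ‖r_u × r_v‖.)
L = -8;  M = 0;  N = -5 + sqrt(5)

Compute the unit normal N̂(u, v) = (sin(u)^2*cos(v)/Abs(sin(u)), sin(u)^2*sin(v)/Abs(sin(u)), sin(2*u)/(2*Abs(sin(u)))), and the second partials r_uu, r_uv, r_vv. Take dot products:
  L(u, v) = r_uu · N̂ = -8*sin(u)/Abs(sin(u)),
  M(u, v) = r_uv · N̂ = 0,
  N(u, v) = r_vv · N̂ = -8*sin(u)^3/Abs(sin(u)).
Evaluating at (u, v) = (4*pi/5, -pi/3):
  L = -8, M = 0, N = -5 + sqrt(5).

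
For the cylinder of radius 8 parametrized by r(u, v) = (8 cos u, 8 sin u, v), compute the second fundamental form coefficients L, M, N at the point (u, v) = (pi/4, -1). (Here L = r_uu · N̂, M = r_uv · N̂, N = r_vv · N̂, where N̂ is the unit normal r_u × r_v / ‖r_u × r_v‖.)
L = -8;  M = 0;  N = 0

Compute the unit normal N̂(u, v) = (cos(u), sin(u), 0), and the second partials r_uu, r_uv, r_vv. Take dot products:
  L(u, v) = r_uu · N̂ = -8,
  M(u, v) = r_uv · N̂ = 0,
  N(u, v) = r_vv · N̂ = 0.
Evaluating at (u, v) = (pi/4, -1):
  L = -8, M = 0, N = 0.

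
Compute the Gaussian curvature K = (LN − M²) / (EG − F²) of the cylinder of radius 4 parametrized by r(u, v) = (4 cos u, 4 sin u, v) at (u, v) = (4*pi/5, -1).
K = 0

Coefficients of the first fundamental form: E = 16, F = 0, G = 1.
Coefficients of the second fundamental form: L = -4, M = 0, N = 0.
Assemble K = (LN − M²)/(EG − F²) = 0. At (u, v) = (4*pi/5, -1): K = 0.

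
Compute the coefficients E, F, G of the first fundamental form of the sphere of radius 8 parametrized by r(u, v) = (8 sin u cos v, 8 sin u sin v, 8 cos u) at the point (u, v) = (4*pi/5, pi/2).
E = 64;  F = 0;  G = 40 - 8*sqrt(5)

Partials: r_u = (8*cos(u)*cos(v), 8*sin(v)*cos(u), -8*sin(u)), r_v = (-8*sin(u)*sin(v), 8*sin(u)*cos(v), 0). As functions of (u, v):
  E = r_u · r_u = 64,
  F = r_u · r_v = 0,
  G = r_v · r_v = 64*sin(u)^2.
Evaluating at (u, v) = (4*pi/5, pi/2): E = 64, F = 0, G = 40 - 8*sqrt(5).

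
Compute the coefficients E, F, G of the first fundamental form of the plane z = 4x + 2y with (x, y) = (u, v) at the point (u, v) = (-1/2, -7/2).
E = 17;  F = 8;  G = 5

Partials: r_u = (1, 0, 4), r_v = (0, 1, 2). As functions of (u, v):
  E = r_u · r_u = 17,
  F = r_u · r_v = 8,
  G = r_v · r_v = 5.
Evaluating at (u, v) = (-1/2, -7/2): E = 17, F = 8, G = 5.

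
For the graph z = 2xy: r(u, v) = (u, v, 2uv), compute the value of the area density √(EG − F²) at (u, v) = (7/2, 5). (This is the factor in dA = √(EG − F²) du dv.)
√(EG − F²)|_{(7/2, 5)} = 5*sqrt(6)

E = 4*v^2 + 1, F = 4*u*v, G = 4*u^2 + 1, so EG − F² = 4*u^2 + 4*v^2 + 1. Taking the positive square root: √(EG − F²) = sqrt(4*u^2 + 4*v^2 + 1). At (u, v) = (7/2, 5): 5*sqrt(6).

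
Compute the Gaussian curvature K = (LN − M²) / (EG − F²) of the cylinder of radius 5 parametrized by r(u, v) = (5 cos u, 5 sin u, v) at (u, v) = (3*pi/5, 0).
K = 0

Coefficients of the first fundamental form: E = 25, F = 0, G = 1.
Coefficients of the second fundamental form: L = -5, M = 0, N = 0.
Assemble K = (LN − M²)/(EG − F²) = 0. At (u, v) = (3*pi/5, 0): K = 0.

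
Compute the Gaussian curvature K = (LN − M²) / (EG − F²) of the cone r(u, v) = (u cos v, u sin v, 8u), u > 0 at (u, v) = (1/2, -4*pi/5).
K = 0

Coefficients of the first fundamental form: E = 65, F = 0, G = u^2.
Coefficients of the second fundamental form: L = 0, M = 0, N = 8*sqrt(65)*u^2/(65*Abs(u)).
Assemble K = (LN − M²)/(EG − F²) = 0. At (u, v) = (1/2, -4*pi/5): K = 0.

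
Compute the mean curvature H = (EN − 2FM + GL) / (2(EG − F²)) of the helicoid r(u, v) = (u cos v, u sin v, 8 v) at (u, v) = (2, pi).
H = 0

With E = 1, F = 0, G = u^2 + 64, L = 0, M = -8/sqrt(u^2 + 64), N = 0, assemble
  H = (EN − 2FM + GL) / (2(EG − F²)) = 0.
At (u, v) = (2, pi): H = 0.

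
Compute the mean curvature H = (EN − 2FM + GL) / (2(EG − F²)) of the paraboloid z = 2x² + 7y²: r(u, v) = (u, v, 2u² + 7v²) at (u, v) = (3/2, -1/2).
H = 359*sqrt(86)/7396

With E = 16*u^2 + 1, F = 56*u*v, G = 196*v^2 + 1, L = 4/sqrt(16*u^2 + 196*v^2 + 1), M = 0, N = 14/sqrt(16*u^2 + 196*v^2 + 1), assemble
  H = (EN − 2FM + GL) / (2(EG − F²)) = (112*u^2 + 392*v^2 + 9)/(16*u^2 + 196*v^2 + 1)^(3/2).
At (u, v) = (3/2, -1/2): H = 359*sqrt(86)/7396.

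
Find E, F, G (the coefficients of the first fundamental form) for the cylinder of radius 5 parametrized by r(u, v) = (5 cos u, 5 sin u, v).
E = 25;  F = 0;  G = 1

Compute partials: r_u = (-5*sin(u), 5*cos(u), 0), r_v = (0, 0, 1). Then
  E = r_u · r_u = 25,
  F = r_u · r_v = 0,
  G = r_v · r_v = 1.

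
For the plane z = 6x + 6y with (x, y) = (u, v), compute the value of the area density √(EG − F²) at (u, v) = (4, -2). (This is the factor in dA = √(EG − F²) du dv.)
√(EG − F²)|_{(4, -2)} = sqrt(73)

E = 37, F = 36, G = 37, so EG − F² = 73. Taking the positive square root: √(EG − F²) = sqrt(73). At (u, v) = (4, -2): sqrt(73).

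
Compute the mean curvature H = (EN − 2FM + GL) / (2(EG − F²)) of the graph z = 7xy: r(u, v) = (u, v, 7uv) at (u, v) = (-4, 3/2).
H = 16464*sqrt(3581)/12823561

With E = 49*v^2 + 1, F = 49*u*v, G = 49*u^2 + 1, L = 0, M = 7/sqrt(49*u^2 + 49*v^2 + 1), N = 0, assemble
  H = (EN − 2FM + GL) / (2(EG − F²)) = -343*u*v/(49*u^2 + 49*v^2 + 1)^(3/2).
At (u, v) = (-4, 3/2): H = 16464*sqrt(3581)/12823561.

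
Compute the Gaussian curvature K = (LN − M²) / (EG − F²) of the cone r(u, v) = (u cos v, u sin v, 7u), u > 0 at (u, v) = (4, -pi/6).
K = 0

Coefficients of the first fundamental form: E = 50, F = 0, G = u^2.
Coefficients of the second fundamental form: L = 0, M = 0, N = 7*sqrt(2)*u^2/(10*Abs(u)).
Assemble K = (LN − M²)/(EG − F²) = 0. At (u, v) = (4, -pi/6): K = 0.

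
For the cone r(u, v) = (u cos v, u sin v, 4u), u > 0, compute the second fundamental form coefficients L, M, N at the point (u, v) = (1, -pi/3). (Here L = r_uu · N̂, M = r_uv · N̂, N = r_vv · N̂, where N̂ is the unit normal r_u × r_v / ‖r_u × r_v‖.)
L = 0;  M = 0;  N = 4*sqrt(17)/17

Compute the unit normal N̂(u, v) = (-4*sqrt(17)*u*cos(v)/(17*Abs(u)), -4*sqrt(17)*u*sin(v)/(17*Abs(u)), sqrt(17)*u/(17*Abs(u))), and the second partials r_uu, r_uv, r_vv. Take dot products:
  L(u, v) = r_uu · N̂ = 0,
  M(u, v) = r_uv · N̂ = 0,
  N(u, v) = r_vv · N̂ = 4*sqrt(17)*u^2/(17*Abs(u)).
Evaluating at (u, v) = (1, -pi/3):
  L = 0, M = 0, N = 4*sqrt(17)/17.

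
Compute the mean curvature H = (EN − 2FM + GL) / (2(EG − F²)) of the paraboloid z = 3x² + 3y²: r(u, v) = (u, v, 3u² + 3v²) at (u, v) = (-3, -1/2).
H = 1005*sqrt(334)/111556

With E = 36*u^2 + 1, F = 36*u*v, G = 36*v^2 + 1, L = 6/sqrt(36*u^2 + 36*v^2 + 1), M = 0, N = 6/sqrt(36*u^2 + 36*v^2 + 1), assemble
  H = (EN − 2FM + GL) / (2(EG − F²)) = 6*(18*u^2 + 18*v^2 + 1)/(36*u^2 + 36*v^2 + 1)^(3/2).
At (u, v) = (-3, -1/2): H = 1005*sqrt(334)/111556.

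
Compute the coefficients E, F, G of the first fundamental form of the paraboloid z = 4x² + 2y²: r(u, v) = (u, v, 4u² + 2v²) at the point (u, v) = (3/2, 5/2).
E = 145;  F = 120;  G = 101

Partials: r_u = (1, 0, 8*u), r_v = (0, 1, 4*v). As functions of (u, v):
  E = r_u · r_u = 64*u^2 + 1,
  F = r_u · r_v = 32*u*v,
  G = r_v · r_v = 16*v^2 + 1.
Evaluating at (u, v) = (3/2, 5/2): E = 145, F = 120, G = 101.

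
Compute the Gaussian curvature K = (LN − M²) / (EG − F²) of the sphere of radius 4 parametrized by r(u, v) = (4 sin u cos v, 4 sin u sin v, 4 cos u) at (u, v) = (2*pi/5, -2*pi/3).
K = 1/16

Coefficients of the first fundamental form: E = 16, F = 0, G = 16*sin(u)^2.
Coefficients of the second fundamental form: L = -4*sin(u)/Abs(sin(u)), M = 0, N = -4*sin(u)^3/Abs(sin(u)).
Assemble K = (LN − M²)/(EG − F²) = 1/16. At (u, v) = (2*pi/5, -2*pi/3): K = 1/16.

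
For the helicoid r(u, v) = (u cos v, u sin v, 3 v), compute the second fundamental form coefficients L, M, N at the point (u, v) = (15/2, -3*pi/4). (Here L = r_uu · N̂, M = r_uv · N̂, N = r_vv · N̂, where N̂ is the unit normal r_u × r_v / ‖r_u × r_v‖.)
L = 0;  M = -2*sqrt(29)/29;  N = 0

Compute the unit normal N̂(u, v) = (3*sin(v)/sqrt(u^2 + 9), -3*cos(v)/sqrt(u^2 + 9), u/sqrt(u^2 + 9)), and the second partials r_uu, r_uv, r_vv. Take dot products:
  L(u, v) = r_uu · N̂ = 0,
  M(u, v) = r_uv · N̂ = -3/sqrt(u^2 + 9),
  N(u, v) = r_vv · N̂ = 0.
Evaluating at (u, v) = (15/2, -3*pi/4):
  L = 0, M = -2*sqrt(29)/29, N = 0.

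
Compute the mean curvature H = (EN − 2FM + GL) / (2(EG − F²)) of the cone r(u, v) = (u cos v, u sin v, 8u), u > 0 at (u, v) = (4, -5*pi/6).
H = sqrt(65)/65

With E = 65, F = 0, G = u^2, L = 0, M = 0, N = 8*sqrt(65)*u^2/(65*Abs(u)), assemble
  H = (EN − 2FM + GL) / (2(EG − F²)) = 4*sqrt(65)/(65*Abs(u)).
At (u, v) = (4, -5*pi/6): H = sqrt(65)/65.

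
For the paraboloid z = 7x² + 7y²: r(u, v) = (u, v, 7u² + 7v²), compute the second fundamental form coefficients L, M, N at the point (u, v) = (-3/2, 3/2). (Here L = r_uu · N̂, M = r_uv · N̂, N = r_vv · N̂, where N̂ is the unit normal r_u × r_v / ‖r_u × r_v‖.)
L = 14*sqrt(883)/883;  M = 0;  N = 14*sqrt(883)/883

Compute the unit normal N̂(u, v) = (-14*u/sqrt(196*u^2 + 196*v^2 + 1), -14*v/sqrt(196*u^2 + 196*v^2 + 1), 1/sqrt(196*u^2 + 196*v^2 + 1)), and the second partials r_uu, r_uv, r_vv. Take dot products:
  L(u, v) = r_uu · N̂ = 14/sqrt(196*u^2 + 196*v^2 + 1),
  M(u, v) = r_uv · N̂ = 0,
  N(u, v) = r_vv · N̂ = 14/sqrt(196*u^2 + 196*v^2 + 1).
Evaluating at (u, v) = (-3/2, 3/2):
  L = 14*sqrt(883)/883, M = 0, N = 14*sqrt(883)/883.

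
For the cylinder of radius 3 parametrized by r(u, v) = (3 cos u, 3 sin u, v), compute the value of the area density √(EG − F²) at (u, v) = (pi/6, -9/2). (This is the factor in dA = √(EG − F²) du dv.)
√(EG − F²)|_{(pi/6, -9/2)} = 3

E = 9, F = 0, G = 1, so EG − F² = 9. Taking the positive square root: √(EG − F²) = 3. At (u, v) = (pi/6, -9/2): 3.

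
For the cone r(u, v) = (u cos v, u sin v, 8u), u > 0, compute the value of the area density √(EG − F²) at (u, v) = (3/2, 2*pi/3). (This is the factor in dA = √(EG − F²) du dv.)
√(EG − F²)|_{(3/2, 2*pi/3)} = 3*sqrt(65)/2

E = 65, F = 0, G = u^2, so EG − F² = 65*u^2. Taking the positive square root: √(EG − F²) = sqrt(65)*Abs(u). At (u, v) = (3/2, 2*pi/3): 3*sqrt(65)/2.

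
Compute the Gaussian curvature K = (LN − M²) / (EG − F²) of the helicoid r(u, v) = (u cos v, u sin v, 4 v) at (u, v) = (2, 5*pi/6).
K = -1/25

Coefficients of the first fundamental form: E = 1, F = 0, G = u^2 + 16.
Coefficients of the second fundamental form: L = 0, M = -4/sqrt(u^2 + 16), N = 0.
Assemble K = (LN − M²)/(EG − F²) = -16/(u^2 + 16)^2. At (u, v) = (2, 5*pi/6): K = -1/25.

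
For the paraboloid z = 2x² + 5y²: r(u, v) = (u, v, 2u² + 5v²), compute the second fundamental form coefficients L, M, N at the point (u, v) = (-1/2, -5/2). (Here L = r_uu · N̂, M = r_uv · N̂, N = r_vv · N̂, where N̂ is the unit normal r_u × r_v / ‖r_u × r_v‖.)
L = 2*sqrt(70)/105;  M = 0;  N = sqrt(70)/21

Compute the unit normal N̂(u, v) = (-4*u/sqrt(16*u^2 + 100*v^2 + 1), -10*v/sqrt(16*u^2 + 100*v^2 + 1), 1/sqrt(16*u^2 + 100*v^2 + 1)), and the second partials r_uu, r_uv, r_vv. Take dot products:
  L(u, v) = r_uu · N̂ = 4/sqrt(16*u^2 + 100*v^2 + 1),
  M(u, v) = r_uv · N̂ = 0,
  N(u, v) = r_vv · N̂ = 10/sqrt(16*u^2 + 100*v^2 + 1).
Evaluating at (u, v) = (-1/2, -5/2):
  L = 2*sqrt(70)/105, M = 0, N = sqrt(70)/21.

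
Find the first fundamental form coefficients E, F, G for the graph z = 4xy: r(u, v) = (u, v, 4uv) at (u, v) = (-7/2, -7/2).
E = 197;  F = 196;  G = 197

Partials: r_u = (1, 0, 4*v), r_v = (0, 1, 4*u). As functions of (u, v):
  E = r_u · r_u = 16*v^2 + 1,
  F = r_u · r_v = 16*u*v,
  G = r_v · r_v = 16*u^2 + 1.
Evaluating at (u, v) = (-7/2, -7/2): E = 197, F = 196, G = 197.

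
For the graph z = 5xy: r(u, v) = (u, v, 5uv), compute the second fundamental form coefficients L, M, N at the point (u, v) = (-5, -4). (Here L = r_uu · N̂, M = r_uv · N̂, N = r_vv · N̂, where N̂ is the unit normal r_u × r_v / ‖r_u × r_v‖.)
L = 0;  M = 5*sqrt(114)/342;  N = 0

Compute the unit normal N̂(u, v) = (-5*v/sqrt(25*u^2 + 25*v^2 + 1), -5*u/sqrt(25*u^2 + 25*v^2 + 1), 1/sqrt(25*u^2 + 25*v^2 + 1)), and the second partials r_uu, r_uv, r_vv. Take dot products:
  L(u, v) = r_uu · N̂ = 0,
  M(u, v) = r_uv · N̂ = 5/sqrt(25*u^2 + 25*v^2 + 1),
  N(u, v) = r_vv · N̂ = 0.
Evaluating at (u, v) = (-5, -4):
  L = 0, M = 5*sqrt(114)/342, N = 0.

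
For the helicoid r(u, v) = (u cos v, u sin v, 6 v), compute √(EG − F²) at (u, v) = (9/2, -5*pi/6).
√(EG − F²)|_{(9/2, -5*pi/6)} = 15/2

E = 1, F = 0, G = u^2 + 36; EG − F² = u^2 + 36; √(EG − F²) = sqrt(u^2 + 36). At the given point: 15/2.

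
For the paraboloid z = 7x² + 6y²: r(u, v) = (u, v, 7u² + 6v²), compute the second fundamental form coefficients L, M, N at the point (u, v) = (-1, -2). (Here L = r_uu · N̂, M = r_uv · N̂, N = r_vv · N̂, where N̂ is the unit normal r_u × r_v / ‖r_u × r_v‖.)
L = 14*sqrt(773)/773;  M = 0;  N = 12*sqrt(773)/773

Compute the unit normal N̂(u, v) = (-14*u/sqrt(196*u^2 + 144*v^2 + 1), -12*v/sqrt(196*u^2 + 144*v^2 + 1), 1/sqrt(196*u^2 + 144*v^2 + 1)), and the second partials r_uu, r_uv, r_vv. Take dot products:
  L(u, v) = r_uu · N̂ = 14/sqrt(196*u^2 + 144*v^2 + 1),
  M(u, v) = r_uv · N̂ = 0,
  N(u, v) = r_vv · N̂ = 12/sqrt(196*u^2 + 144*v^2 + 1).
Evaluating at (u, v) = (-1, -2):
  L = 14*sqrt(773)/773, M = 0, N = 12*sqrt(773)/773.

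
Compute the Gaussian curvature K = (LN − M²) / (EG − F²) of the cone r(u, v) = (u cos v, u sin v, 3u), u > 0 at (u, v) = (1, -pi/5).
K = 0

Coefficients of the first fundamental form: E = 10, F = 0, G = u^2.
Coefficients of the second fundamental form: L = 0, M = 0, N = 3*sqrt(10)*u^2/(10*Abs(u)).
Assemble K = (LN − M²)/(EG − F²) = 0. At (u, v) = (1, -pi/5): K = 0.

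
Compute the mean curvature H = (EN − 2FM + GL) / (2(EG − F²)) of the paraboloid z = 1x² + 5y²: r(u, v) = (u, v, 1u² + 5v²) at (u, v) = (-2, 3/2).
H = 311*sqrt(2)/5324

With E = 4*u^2 + 1, F = 20*u*v, G = 100*v^2 + 1, L = 2/sqrt(4*u^2 + 100*v^2 + 1), M = 0, N = 10/sqrt(4*u^2 + 100*v^2 + 1), assemble
  H = (EN − 2FM + GL) / (2(EG − F²)) = 2*(10*u^2 + 50*v^2 + 3)/(4*u^2 + 100*v^2 + 1)^(3/2).
At (u, v) = (-2, 3/2): H = 311*sqrt(2)/5324.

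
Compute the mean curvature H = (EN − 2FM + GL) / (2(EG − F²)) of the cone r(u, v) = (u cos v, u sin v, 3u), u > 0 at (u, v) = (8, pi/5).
H = 3*sqrt(10)/160

With E = 10, F = 0, G = u^2, L = 0, M = 0, N = 3*sqrt(10)*u^2/(10*Abs(u)), assemble
  H = (EN − 2FM + GL) / (2(EG − F²)) = 3*sqrt(10)/(20*Abs(u)).
At (u, v) = (8, pi/5): H = 3*sqrt(10)/160.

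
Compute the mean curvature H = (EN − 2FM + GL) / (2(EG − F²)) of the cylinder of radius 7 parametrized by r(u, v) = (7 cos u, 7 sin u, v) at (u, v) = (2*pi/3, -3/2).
H = -1/14

With E = 49, F = 0, G = 1, L = -7, M = 0, N = 0, assemble
  H = (EN − 2FM + GL) / (2(EG − F²)) = -1/14.
At (u, v) = (2*pi/3, -3/2): H = -1/14.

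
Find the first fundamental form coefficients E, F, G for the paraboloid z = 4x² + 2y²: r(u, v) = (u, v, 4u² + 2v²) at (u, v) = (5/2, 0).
E = 401;  F = 0;  G = 1

Partials: r_u = (1, 0, 8*u), r_v = (0, 1, 4*v). As functions of (u, v):
  E = r_u · r_u = 64*u^2 + 1,
  F = r_u · r_v = 32*u*v,
  G = r_v · r_v = 16*v^2 + 1.
Evaluating at (u, v) = (5/2, 0): E = 401, F = 0, G = 1.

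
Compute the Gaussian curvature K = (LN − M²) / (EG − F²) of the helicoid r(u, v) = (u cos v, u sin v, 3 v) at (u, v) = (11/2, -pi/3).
K = -144/24649

Coefficients of the first fundamental form: E = 1, F = 0, G = u^2 + 9.
Coefficients of the second fundamental form: L = 0, M = -3/sqrt(u^2 + 9), N = 0.
Assemble K = (LN − M²)/(EG − F²) = -9/(u^2 + 9)^2. At (u, v) = (11/2, -pi/3): K = -144/24649.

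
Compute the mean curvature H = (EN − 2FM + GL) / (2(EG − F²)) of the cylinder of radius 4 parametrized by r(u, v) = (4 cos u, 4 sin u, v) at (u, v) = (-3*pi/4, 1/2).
H = -1/8

With E = 16, F = 0, G = 1, L = -4, M = 0, N = 0, assemble
  H = (EN − 2FM + GL) / (2(EG − F²)) = -1/8.
At (u, v) = (-3*pi/4, 1/2): H = -1/8.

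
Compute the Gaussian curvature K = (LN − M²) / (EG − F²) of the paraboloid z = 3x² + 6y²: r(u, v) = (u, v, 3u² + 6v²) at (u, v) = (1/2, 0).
K = 18/25

Coefficients of the first fundamental form: E = 36*u^2 + 1, F = 72*u*v, G = 144*v^2 + 1.
Coefficients of the second fundamental form: L = 6/sqrt(36*u^2 + 144*v^2 + 1), M = 0, N = 12/sqrt(36*u^2 + 144*v^2 + 1).
Assemble K = (LN − M²)/(EG − F²) = 72/(1296*u^4 + 10368*u^2*v^2 + 72*u^2 + 20736*v^4 + 288*v^2 + 1). At (u, v) = (1/2, 0): K = 18/25.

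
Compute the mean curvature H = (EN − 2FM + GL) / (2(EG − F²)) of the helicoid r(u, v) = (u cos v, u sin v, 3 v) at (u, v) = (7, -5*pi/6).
H = 0

With E = 1, F = 0, G = u^2 + 9, L = 0, M = -3/sqrt(u^2 + 9), N = 0, assemble
  H = (EN − 2FM + GL) / (2(EG − F²)) = 0.
At (u, v) = (7, -5*pi/6): H = 0.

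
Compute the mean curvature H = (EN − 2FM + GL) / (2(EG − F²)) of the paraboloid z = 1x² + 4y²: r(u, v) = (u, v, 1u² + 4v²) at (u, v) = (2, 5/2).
H = 469*sqrt(417)/173889

With E = 4*u^2 + 1, F = 16*u*v, G = 64*v^2 + 1, L = 2/sqrt(4*u^2 + 64*v^2 + 1), M = 0, N = 8/sqrt(4*u^2 + 64*v^2 + 1), assemble
  H = (EN − 2FM + GL) / (2(EG − F²)) = (16*u^2 + 64*v^2 + 5)/(4*u^2 + 64*v^2 + 1)^(3/2).
At (u, v) = (2, 5/2): H = 469*sqrt(417)/173889.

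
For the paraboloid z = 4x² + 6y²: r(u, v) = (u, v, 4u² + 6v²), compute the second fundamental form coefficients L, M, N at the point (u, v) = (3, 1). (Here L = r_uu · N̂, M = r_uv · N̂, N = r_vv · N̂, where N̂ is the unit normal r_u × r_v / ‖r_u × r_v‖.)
L = 8*sqrt(721)/721;  M = 0;  N = 12*sqrt(721)/721

Compute the unit normal N̂(u, v) = (-8*u/sqrt(64*u^2 + 144*v^2 + 1), -12*v/sqrt(64*u^2 + 144*v^2 + 1), 1/sqrt(64*u^2 + 144*v^2 + 1)), and the second partials r_uu, r_uv, r_vv. Take dot products:
  L(u, v) = r_uu · N̂ = 8/sqrt(64*u^2 + 144*v^2 + 1),
  M(u, v) = r_uv · N̂ = 0,
  N(u, v) = r_vv · N̂ = 12/sqrt(64*u^2 + 144*v^2 + 1).
Evaluating at (u, v) = (3, 1):
  L = 8*sqrt(721)/721, M = 0, N = 12*sqrt(721)/721.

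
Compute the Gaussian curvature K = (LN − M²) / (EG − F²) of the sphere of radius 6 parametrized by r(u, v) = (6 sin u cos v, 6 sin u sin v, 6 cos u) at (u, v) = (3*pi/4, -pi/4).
K = 1/36

Coefficients of the first fundamental form: E = 36, F = 0, G = 36*sin(u)^2.
Coefficients of the second fundamental form: L = -6*sin(u)/Abs(sin(u)), M = 0, N = -6*sin(u)^3/Abs(sin(u)).
Assemble K = (LN − M²)/(EG − F²) = 1/36. At (u, v) = (3*pi/4, -pi/4): K = 1/36.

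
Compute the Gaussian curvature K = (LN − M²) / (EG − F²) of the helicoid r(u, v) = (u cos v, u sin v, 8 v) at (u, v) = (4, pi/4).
K = -1/100

Coefficients of the first fundamental form: E = 1, F = 0, G = u^2 + 64.
Coefficients of the second fundamental form: L = 0, M = -8/sqrt(u^2 + 64), N = 0.
Assemble K = (LN − M²)/(EG − F²) = -64/(u^2 + 64)^2. At (u, v) = (4, pi/4): K = -1/100.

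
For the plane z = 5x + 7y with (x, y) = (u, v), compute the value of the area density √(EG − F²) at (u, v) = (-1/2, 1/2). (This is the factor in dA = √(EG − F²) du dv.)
√(EG − F²)|_{(-1/2, 1/2)} = 5*sqrt(3)

E = 26, F = 35, G = 50, so EG − F² = 75. Taking the positive square root: √(EG − F²) = 5*sqrt(3). At (u, v) = (-1/2, 1/2): 5*sqrt(3).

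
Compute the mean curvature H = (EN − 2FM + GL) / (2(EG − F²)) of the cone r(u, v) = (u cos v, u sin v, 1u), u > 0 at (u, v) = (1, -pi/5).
H = sqrt(2)/4

With E = 2, F = 0, G = u^2, L = 0, M = 0, N = sqrt(2)*u^2/(2*Abs(u)), assemble
  H = (EN − 2FM + GL) / (2(EG − F²)) = sqrt(2)/(4*Abs(u)).
At (u, v) = (1, -pi/5): H = sqrt(2)/4.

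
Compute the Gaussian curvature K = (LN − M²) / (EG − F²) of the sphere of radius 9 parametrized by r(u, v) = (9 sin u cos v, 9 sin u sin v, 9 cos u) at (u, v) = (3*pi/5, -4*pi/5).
K = 1/81

Coefficients of the first fundamental form: E = 81, F = 0, G = 81*sin(u)^2.
Coefficients of the second fundamental form: L = -9*sin(u)/Abs(sin(u)), M = 0, N = -9*sin(u)^3/Abs(sin(u)).
Assemble K = (LN − M²)/(EG − F²) = 1/81. At (u, v) = (3*pi/5, -4*pi/5): K = 1/81.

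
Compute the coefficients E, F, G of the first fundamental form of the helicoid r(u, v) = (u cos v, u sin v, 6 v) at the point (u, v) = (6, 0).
E = 1;  F = 0;  G = 72

Partials: r_u = (cos(v), sin(v), 0), r_v = (-u*sin(v), u*cos(v), 6). As functions of (u, v):
  E = r_u · r_u = 1,
  F = r_u · r_v = 0,
  G = r_v · r_v = u^2 + 36.
Evaluating at (u, v) = (6, 0): E = 1, F = 0, G = 72.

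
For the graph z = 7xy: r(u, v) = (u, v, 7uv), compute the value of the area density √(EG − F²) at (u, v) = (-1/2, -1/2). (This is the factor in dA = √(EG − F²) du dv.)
√(EG − F²)|_{(-1/2, -1/2)} = sqrt(102)/2

E = 49*v^2 + 1, F = 49*u*v, G = 49*u^2 + 1, so EG − F² = 49*u^2 + 49*v^2 + 1. Taking the positive square root: √(EG − F²) = sqrt(49*u^2 + 49*v^2 + 1). At (u, v) = (-1/2, -1/2): sqrt(102)/2.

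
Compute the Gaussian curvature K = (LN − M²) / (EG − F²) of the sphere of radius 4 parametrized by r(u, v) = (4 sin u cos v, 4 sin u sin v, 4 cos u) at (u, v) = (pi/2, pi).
K = 1/16

Coefficients of the first fundamental form: E = 16, F = 0, G = 16*sin(u)^2.
Coefficients of the second fundamental form: L = -4*sin(u)/Abs(sin(u)), M = 0, N = -4*sin(u)^3/Abs(sin(u)).
Assemble K = (LN − M²)/(EG − F²) = 1/16. At (u, v) = (pi/2, pi): K = 1/16.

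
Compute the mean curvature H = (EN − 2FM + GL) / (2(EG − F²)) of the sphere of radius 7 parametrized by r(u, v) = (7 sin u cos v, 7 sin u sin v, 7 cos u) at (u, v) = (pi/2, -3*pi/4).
H = -1/7

With E = 49, F = 0, G = 49*sin(u)^2, L = -7*sin(u)/Abs(sin(u)), M = 0, N = -7*sin(u)^3/Abs(sin(u)), assemble
  H = (EN − 2FM + GL) / (2(EG − F²)) = -sin(u)/(7*Abs(sin(u))).
At (u, v) = (pi/2, -3*pi/4): H = -1/7.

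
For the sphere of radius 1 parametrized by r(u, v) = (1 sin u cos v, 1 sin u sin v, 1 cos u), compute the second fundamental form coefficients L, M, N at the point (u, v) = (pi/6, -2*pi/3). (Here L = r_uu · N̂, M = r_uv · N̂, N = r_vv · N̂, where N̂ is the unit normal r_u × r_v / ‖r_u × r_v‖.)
L = -1;  M = 0;  N = -1/4

Compute the unit normal N̂(u, v) = (sin(u)^2*cos(v)/Abs(sin(u)), sin(u)^2*sin(v)/Abs(sin(u)), sin(2*u)/(2*Abs(sin(u)))), and the second partials r_uu, r_uv, r_vv. Take dot products:
  L(u, v) = r_uu · N̂ = -sin(u)/Abs(sin(u)),
  M(u, v) = r_uv · N̂ = 0,
  N(u, v) = r_vv · N̂ = -sin(u)^3/Abs(sin(u)).
Evaluating at (u, v) = (pi/6, -2*pi/3):
  L = -1, M = 0, N = -1/4.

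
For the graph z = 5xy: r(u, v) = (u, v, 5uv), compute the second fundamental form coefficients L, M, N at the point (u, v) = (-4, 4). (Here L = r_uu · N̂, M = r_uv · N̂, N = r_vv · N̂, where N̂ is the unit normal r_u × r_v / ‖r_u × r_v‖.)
L = 0;  M = 5*sqrt(89)/267;  N = 0

Compute the unit normal N̂(u, v) = (-5*v/sqrt(25*u^2 + 25*v^2 + 1), -5*u/sqrt(25*u^2 + 25*v^2 + 1), 1/sqrt(25*u^2 + 25*v^2 + 1)), and the second partials r_uu, r_uv, r_vv. Take dot products:
  L(u, v) = r_uu · N̂ = 0,
  M(u, v) = r_uv · N̂ = 5/sqrt(25*u^2 + 25*v^2 + 1),
  N(u, v) = r_vv · N̂ = 0.
Evaluating at (u, v) = (-4, 4):
  L = 0, M = 5*sqrt(89)/267, N = 0.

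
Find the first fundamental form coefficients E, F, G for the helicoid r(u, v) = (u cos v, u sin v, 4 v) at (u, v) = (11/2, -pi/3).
E = 1;  F = 0;  G = 185/4

Partials: r_u = (cos(v), sin(v), 0), r_v = (-u*sin(v), u*cos(v), 4). As functions of (u, v):
  E = r_u · r_u = 1,
  F = r_u · r_v = 0,
  G = r_v · r_v = u^2 + 16.
Evaluating at (u, v) = (11/2, -pi/3): E = 1, F = 0, G = 185/4.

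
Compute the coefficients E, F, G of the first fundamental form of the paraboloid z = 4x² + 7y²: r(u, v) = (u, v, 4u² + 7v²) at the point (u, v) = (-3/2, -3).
E = 145;  F = 504;  G = 1765

Partials: r_u = (1, 0, 8*u), r_v = (0, 1, 14*v). As functions of (u, v):
  E = r_u · r_u = 64*u^2 + 1,
  F = r_u · r_v = 112*u*v,
  G = r_v · r_v = 196*v^2 + 1.
Evaluating at (u, v) = (-3/2, -3): E = 145, F = 504, G = 1765.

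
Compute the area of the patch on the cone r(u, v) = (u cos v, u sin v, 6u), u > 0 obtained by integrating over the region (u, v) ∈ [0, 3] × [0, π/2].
Area = 9*sqrt(37)*pi/4

Area = ∫∫ √(EG − F²) du dv with √(EG − F²) = sqrt(37)*Abs(u). Integrating over [0, 3] × [0, π/2] gives 9*sqrt(37)*pi/4.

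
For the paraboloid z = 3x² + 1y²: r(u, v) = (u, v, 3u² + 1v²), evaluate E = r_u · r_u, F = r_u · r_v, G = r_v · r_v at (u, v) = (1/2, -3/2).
E = 10;  F = -9;  G = 10

Partials: r_u = (1, 0, 6*u), r_v = (0, 1, 2*v). As functions of (u, v):
  E = r_u · r_u = 36*u^2 + 1,
  F = r_u · r_v = 12*u*v,
  G = r_v · r_v = 4*v^2 + 1.
Evaluating at (u, v) = (1/2, -3/2): E = 10, F = -9, G = 10.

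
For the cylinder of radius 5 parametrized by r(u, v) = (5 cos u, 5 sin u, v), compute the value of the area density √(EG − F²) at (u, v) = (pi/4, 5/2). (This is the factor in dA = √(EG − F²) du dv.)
√(EG − F²)|_{(pi/4, 5/2)} = 5

E = 25, F = 0, G = 1, so EG − F² = 25. Taking the positive square root: √(EG − F²) = 5. At (u, v) = (pi/4, 5/2): 5.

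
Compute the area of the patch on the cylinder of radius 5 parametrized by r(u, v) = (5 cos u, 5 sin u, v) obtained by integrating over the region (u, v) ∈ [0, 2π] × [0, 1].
Area = 10*pi

Area = ∫∫ √(EG − F²) du dv with √(EG − F²) = 5. Integrating over [0, 2π] × [0, 1] gives 10*pi.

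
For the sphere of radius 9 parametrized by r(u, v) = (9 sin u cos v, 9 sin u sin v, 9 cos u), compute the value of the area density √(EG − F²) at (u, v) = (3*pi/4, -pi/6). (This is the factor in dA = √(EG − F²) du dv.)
√(EG − F²)|_{(3*pi/4, -pi/6)} = 81*sqrt(2)/2

E = 81, F = 0, G = 81*sin(u)^2, so EG − F² = 6561*sin(u)^2. Taking the positive square root: √(EG − F²) = 81*Abs(sin(u)). At (u, v) = (3*pi/4, -pi/6): 81*sqrt(2)/2.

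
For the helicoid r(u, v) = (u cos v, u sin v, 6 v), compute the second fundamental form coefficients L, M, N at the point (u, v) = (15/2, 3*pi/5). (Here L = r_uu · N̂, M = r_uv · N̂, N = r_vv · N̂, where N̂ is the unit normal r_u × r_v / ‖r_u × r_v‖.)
L = 0;  M = -4*sqrt(41)/41;  N = 0

Compute the unit normal N̂(u, v) = (6*sin(v)/sqrt(u^2 + 36), -6*cos(v)/sqrt(u^2 + 36), u/sqrt(u^2 + 36)), and the second partials r_uu, r_uv, r_vv. Take dot products:
  L(u, v) = r_uu · N̂ = 0,
  M(u, v) = r_uv · N̂ = -6/sqrt(u^2 + 36),
  N(u, v) = r_vv · N̂ = 0.
Evaluating at (u, v) = (15/2, 3*pi/5):
  L = 0, M = -4*sqrt(41)/41, N = 0.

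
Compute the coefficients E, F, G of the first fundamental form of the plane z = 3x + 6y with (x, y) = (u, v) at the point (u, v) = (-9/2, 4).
E = 10;  F = 18;  G = 37

Partials: r_u = (1, 0, 3), r_v = (0, 1, 6). As functions of (u, v):
  E = r_u · r_u = 10,
  F = r_u · r_v = 18,
  G = r_v · r_v = 37.
Evaluating at (u, v) = (-9/2, 4): E = 10, F = 18, G = 37.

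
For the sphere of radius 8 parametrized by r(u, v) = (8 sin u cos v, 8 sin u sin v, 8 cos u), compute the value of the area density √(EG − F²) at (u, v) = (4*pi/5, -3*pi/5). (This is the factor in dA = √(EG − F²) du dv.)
√(EG − F²)|_{(4*pi/5, -3*pi/5)} = 16*sqrt(10 - 2*sqrt(5))

E = 64, F = 0, G = 64*sin(u)^2, so EG − F² = 4096*sin(u)^2. Taking the positive square root: √(EG − F²) = 64*Abs(sin(u)). At (u, v) = (4*pi/5, -3*pi/5): 16*sqrt(10 - 2*sqrt(5)).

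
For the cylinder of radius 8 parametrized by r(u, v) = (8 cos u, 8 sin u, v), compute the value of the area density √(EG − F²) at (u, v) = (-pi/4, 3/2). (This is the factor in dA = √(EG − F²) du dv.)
√(EG − F²)|_{(-pi/4, 3/2)} = 8

E = 64, F = 0, G = 1, so EG − F² = 64. Taking the positive square root: √(EG − F²) = 8. At (u, v) = (-pi/4, 3/2): 8.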